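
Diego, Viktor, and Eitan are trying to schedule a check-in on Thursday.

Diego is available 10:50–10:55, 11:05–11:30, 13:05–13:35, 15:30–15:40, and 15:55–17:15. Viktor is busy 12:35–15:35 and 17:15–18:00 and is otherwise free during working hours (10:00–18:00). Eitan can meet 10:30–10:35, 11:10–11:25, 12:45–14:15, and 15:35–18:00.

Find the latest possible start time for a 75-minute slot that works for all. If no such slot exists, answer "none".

16:00

Viktor free within 10:00–18:00: 10:00–12:35, 15:35–17:15.
Diego ∩ Viktor: 10:50–10:55, 11:05–11:30, 15:35–15:40, 15:55–17:15.
Diego ∩ Viktor ∩ Eitan: 11:10–11:25, 15:35–15:40, 15:55–17:15.
Windows ≥ 75 min: 15:55–17:15.
Latest start in the last window 15:55–17:15 is 17:15 − 75 min = 16:00.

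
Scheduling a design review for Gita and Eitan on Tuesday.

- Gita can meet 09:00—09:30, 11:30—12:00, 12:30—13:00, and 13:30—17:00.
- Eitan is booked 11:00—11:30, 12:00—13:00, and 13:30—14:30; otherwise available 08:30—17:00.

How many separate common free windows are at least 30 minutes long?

Eitan free within 08:30–17:00: 08:30–11:00, 11:30–12:00, 13:00–13:30, 14:30–17:00.
Gita ∩ Eitan: 09:00–09:30, 11:30–12:00, 14:30–17:00.
Windows ≥ 30 min: 09:00–09:30, 11:30–12:00, 14:30–17:00.
That's 3 windows.

3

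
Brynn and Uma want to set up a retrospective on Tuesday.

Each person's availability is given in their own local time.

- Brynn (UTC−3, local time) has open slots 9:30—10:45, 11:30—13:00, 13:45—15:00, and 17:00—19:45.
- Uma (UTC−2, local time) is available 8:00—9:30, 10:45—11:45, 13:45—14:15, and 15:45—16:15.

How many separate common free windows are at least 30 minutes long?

1

Brynn → UTC: 12:30–13:45, 14:30–16:00, 16:45–18:00, 20:00–22:45.
Uma → UTC: 10:00–11:30, 12:45–13:45, 15:45–16:15, 17:45–18:15.
Brynn ∩ Uma: 12:45–13:45, 15:45–16:00, 17:45–18:00.
Windows ≥ 30 min: 12:45–13:45.
That's 1 window.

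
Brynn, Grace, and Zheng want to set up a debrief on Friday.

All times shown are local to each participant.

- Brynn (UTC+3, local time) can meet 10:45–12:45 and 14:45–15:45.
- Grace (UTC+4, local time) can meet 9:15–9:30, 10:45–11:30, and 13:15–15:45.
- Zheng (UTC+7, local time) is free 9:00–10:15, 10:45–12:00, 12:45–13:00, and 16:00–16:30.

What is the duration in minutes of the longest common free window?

Brynn → UTC: 07:45–09:45, 11:45–12:45.
Grace → UTC: 05:15–05:30, 06:45–07:30, 09:15–11:45.
Zheng → UTC: 02:00–03:15, 03:45–05:00, 05:45–06:00, 09:00–09:30.
Brynn ∩ Grace: 09:15–09:45.
Brynn ∩ Grace ∩ Zheng: 09:15–09:30.
Single common window of 15 minutes.

15 minutes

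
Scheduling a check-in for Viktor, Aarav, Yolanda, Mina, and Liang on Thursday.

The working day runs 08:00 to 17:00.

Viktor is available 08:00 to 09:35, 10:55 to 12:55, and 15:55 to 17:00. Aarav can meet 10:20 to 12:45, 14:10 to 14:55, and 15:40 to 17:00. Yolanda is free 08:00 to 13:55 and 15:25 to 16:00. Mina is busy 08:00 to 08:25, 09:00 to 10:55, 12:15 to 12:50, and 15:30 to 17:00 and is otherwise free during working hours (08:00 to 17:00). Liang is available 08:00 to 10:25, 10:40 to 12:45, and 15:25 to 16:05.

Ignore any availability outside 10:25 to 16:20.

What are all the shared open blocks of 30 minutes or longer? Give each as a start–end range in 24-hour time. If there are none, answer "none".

10:55–12:15

Mina free within 08:00–17:00: 08:25–09:00, 10:55–12:15, 12:50–15:30.
Viktor ∩ Aarav: 10:55–12:45, 15:55–17:00.
Viktor ∩ Aarav ∩ Yolanda: 10:55–12:45, 15:55–16:00.
Viktor ∩ Aarav ∩ Yolanda ∩ Mina: 10:55–12:15.
Viktor ∩ Aarav ∩ Yolanda ∩ Mina ∩ Liang: 10:55–12:15.
Restricted to 10:25–16:20: 10:55–12:15.
Windows ≥ 30 min: 10:55–12:15.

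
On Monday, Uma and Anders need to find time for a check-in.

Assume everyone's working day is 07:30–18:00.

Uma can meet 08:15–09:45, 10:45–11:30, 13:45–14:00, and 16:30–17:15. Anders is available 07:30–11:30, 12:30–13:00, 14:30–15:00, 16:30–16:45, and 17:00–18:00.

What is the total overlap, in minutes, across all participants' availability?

165 minutes

Uma ∩ Anders: 08:15–09:45, 10:45–11:30, 16:30–16:45, 17:00–17:15.
Total common minutes: 90 + 45 + 15 + 15 = 165.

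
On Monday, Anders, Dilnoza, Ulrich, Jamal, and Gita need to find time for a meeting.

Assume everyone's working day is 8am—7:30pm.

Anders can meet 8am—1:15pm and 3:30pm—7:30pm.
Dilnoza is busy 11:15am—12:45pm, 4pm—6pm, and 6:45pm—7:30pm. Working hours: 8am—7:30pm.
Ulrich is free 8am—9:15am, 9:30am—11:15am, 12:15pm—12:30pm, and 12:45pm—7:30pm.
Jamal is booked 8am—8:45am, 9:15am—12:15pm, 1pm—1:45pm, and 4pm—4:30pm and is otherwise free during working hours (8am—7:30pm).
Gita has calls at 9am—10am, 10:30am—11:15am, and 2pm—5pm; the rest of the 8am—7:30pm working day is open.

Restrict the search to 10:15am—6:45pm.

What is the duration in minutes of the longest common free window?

45 minutes

Dilnoza free within 08:00–19:30: 08:00–11:15, 12:45–16:00, 18:00–18:45.
Jamal free within 08:00–19:30: 08:45–09:15, 12:15–13:00, 13:45–16:00, 16:30–19:30.
Gita free within 08:00–19:30: 08:00–09:00, 10:00–10:30, 11:15–14:00, 17:00–19:30.
Anders ∩ Dilnoza: 08:00–11:15, 12:45–13:15, 15:30–16:00, 18:00–18:45.
Anders ∩ Dilnoza ∩ Ulrich: 08:00–09:15, 09:30–11:15, 12:45–13:15, 15:30–16:00, 18:00–18:45.
Anders ∩ Dilnoza ∩ Ulrich ∩ Jamal: 08:45–09:15, 12:45–13:00, 15:30–16:00, 18:00–18:45.
Anders ∩ Dilnoza ∩ Ulrich ∩ Jamal ∩ Gita: 08:45–09:00, 12:45–13:00, 18:00–18:45.
Restricted to 10:15–18:45: 12:45–13:00, 18:00–18:45.
Common window lengths: 15, 45 min; longest is 45.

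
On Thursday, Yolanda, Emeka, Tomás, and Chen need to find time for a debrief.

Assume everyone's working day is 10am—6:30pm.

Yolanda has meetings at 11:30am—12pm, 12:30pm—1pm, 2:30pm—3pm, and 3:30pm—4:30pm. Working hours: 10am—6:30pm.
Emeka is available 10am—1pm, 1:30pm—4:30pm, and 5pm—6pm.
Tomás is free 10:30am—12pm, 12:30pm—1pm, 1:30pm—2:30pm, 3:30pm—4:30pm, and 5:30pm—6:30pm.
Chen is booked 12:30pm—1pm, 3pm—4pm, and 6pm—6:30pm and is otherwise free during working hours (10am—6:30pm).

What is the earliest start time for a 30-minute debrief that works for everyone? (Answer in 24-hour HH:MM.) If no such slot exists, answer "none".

Yolanda free within 10:00–18:30: 10:00–11:30, 12:00–12:30, 13:00–14:30, 15:00–15:30, 16:30–18:30.
Chen free within 10:00–18:30: 10:00–12:30, 13:00–15:00, 16:00–18:00.
Yolanda ∩ Emeka: 10:00–11:30, 12:00–12:30, 13:30–14:30, 15:00–15:30, 17:00–18:00.
Yolanda ∩ Emeka ∩ Tomás: 10:30–11:30, 13:30–14:30, 17:30–18:00.
Yolanda ∩ Emeka ∩ Tomás ∩ Chen: 10:30–11:30, 13:30–14:30, 17:30–18:00.
Windows ≥ 30 min: 10:30–11:30, 13:30–14:30, 17:30–18:00.
Earliest such window starts at 10:30.

10:30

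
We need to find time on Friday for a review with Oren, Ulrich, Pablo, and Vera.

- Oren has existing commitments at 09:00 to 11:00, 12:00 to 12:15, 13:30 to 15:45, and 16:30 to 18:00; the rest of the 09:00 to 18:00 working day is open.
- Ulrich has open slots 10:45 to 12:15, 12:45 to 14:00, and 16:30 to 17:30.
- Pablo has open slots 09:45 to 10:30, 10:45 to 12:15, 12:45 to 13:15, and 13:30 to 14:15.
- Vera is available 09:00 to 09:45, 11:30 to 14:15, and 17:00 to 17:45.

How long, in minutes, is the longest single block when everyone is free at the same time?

Oren free within 09:00–18:00: 11:00–12:00, 12:15–13:30, 15:45–16:30.
Oren ∩ Ulrich: 11:00–12:00, 12:45–13:30.
Oren ∩ Ulrich ∩ Pablo: 11:00–12:00, 12:45–13:15.
Oren ∩ Ulrich ∩ Pablo ∩ Vera: 11:30–12:00, 12:45–13:15.
Common window lengths: 30, 30 min; longest is 30.

30 minutes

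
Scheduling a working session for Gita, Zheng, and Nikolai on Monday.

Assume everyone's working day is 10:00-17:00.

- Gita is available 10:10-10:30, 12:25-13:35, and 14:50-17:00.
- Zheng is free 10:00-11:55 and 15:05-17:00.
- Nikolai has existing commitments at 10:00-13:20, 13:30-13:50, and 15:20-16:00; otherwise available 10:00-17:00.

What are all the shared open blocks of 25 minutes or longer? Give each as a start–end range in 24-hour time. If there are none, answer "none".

Nikolai free within 10:00–17:00: 13:20–13:30, 13:50–15:20, 16:00–17:00.
Gita ∩ Zheng: 10:10–10:30, 15:05–17:00.
Gita ∩ Zheng ∩ Nikolai: 15:05–15:20, 16:00–17:00.
Windows ≥ 25 min: 16:00–17:00.

16:00–17:00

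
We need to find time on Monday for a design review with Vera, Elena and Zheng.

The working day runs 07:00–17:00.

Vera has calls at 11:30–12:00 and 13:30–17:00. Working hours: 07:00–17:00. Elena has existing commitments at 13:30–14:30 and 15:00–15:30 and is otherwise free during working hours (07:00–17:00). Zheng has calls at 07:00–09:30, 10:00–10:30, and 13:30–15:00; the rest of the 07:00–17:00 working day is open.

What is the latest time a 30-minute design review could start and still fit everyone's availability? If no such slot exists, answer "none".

Vera free within 07:00–17:00: 07:00–11:30, 12:00–13:30.
Elena free within 07:00–17:00: 07:00–13:30, 14:30–15:00, 15:30–17:00.
Zheng free within 07:00–17:00: 09:30–10:00, 10:30–13:30, 15:00–17:00.
Vera ∩ Elena: 07:00–11:30, 12:00–13:30.
Vera ∩ Elena ∩ Zheng: 09:30–10:00, 10:30–11:30, 12:00–13:30.
Windows ≥ 30 min: 09:30–10:00, 10:30–11:30, 12:00–13:30.
Latest start in the last window 12:00–13:30 is 13:30 − 30 min = 13:00.

13:00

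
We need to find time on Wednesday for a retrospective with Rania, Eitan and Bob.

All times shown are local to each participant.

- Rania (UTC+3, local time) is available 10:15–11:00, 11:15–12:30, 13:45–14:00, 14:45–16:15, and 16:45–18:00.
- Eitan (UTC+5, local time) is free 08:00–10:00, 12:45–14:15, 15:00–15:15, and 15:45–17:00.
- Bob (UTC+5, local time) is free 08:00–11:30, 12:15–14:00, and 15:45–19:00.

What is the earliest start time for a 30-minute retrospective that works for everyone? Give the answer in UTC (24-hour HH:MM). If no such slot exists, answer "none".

08:15

Rania → UTC: 07:15–08:00, 08:15–09:30, 10:45–11:00, 11:45–13:15, 13:45–15:00.
Eitan → UTC: 03:00–05:00, 07:45–09:15, 10:00–10:15, 10:45–12:00.
Bob → UTC: 03:00–06:30, 07:15–09:00, 10:45–14:00.
Rania ∩ Eitan: 07:45–08:00, 08:15–09:15, 10:45–11:00, 11:45–12:00.
Rania ∩ Eitan ∩ Bob: 07:45–08:00, 08:15–09:00, 10:45–11:00, 11:45–12:00.
Windows ≥ 30 min: 08:15–09:00.
Earliest such window starts at 08:15.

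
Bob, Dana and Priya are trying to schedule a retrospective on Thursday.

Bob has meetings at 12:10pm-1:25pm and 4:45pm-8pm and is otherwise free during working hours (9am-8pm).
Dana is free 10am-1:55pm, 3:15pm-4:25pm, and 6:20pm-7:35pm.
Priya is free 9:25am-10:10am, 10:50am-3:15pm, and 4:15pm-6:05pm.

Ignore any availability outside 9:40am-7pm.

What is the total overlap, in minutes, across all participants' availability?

Bob free within 09:00–20:00: 09:00–12:10, 13:25–16:45.
Bob ∩ Dana: 10:00–12:10, 13:25–13:55, 15:15–16:25.
Bob ∩ Dana ∩ Priya: 10:00–10:10, 10:50–12:10, 13:25–13:55, 16:15–16:25.
Restricted to 09:40–19:00: 10:00–10:10, 10:50–12:10, 13:25–13:55, 16:15–16:25.
Total common minutes: 10 + 80 + 30 + 10 = 130.

130 minutes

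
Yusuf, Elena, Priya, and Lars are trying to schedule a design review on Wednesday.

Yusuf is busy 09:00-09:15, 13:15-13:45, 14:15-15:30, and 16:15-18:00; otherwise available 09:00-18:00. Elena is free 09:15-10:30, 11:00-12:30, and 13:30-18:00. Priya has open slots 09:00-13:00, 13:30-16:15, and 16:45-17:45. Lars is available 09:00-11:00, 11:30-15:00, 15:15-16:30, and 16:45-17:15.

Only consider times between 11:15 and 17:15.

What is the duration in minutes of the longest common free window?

60 minutes

Yusuf free within 09:00–18:00: 09:15–13:15, 13:45–14:15, 15:30–16:15.
Yusuf ∩ Elena: 09:15–10:30, 11:00–12:30, 13:45–14:15, 15:30–16:15.
Yusuf ∩ Elena ∩ Priya: 09:15–10:30, 11:00–12:30, 13:45–14:15, 15:30–16:15.
Yusuf ∩ Elena ∩ Priya ∩ Lars: 09:15–10:30, 11:30–12:30, 13:45–14:15, 15:30–16:15.
Restricted to 11:15–17:15: 11:30–12:30, 13:45–14:15, 15:30–16:15.
Common window lengths: 60, 30, 45 min; longest is 60.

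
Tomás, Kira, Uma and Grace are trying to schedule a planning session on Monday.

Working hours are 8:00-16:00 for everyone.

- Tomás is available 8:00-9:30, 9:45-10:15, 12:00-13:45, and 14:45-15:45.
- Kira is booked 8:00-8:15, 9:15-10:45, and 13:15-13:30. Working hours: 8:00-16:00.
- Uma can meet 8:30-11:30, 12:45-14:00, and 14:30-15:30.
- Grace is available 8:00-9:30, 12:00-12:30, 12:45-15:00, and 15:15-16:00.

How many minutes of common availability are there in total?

Kira free within 08:00–16:00: 08:15–09:15, 10:45–13:15, 13:30–16:00.
Tomás ∩ Kira: 08:15–09:15, 12:00–13:15, 13:30–13:45, 14:45–15:45.
Tomás ∩ Kira ∩ Uma: 08:30–09:15, 12:45–13:15, 13:30–13:45, 14:45–15:30.
Tomás ∩ Kira ∩ Uma ∩ Grace: 08:30–09:15, 12:45–13:15, 13:30–13:45, 14:45–15:00, 15:15–15:30.
Total common minutes: 45 + 30 + 15 + 15 + 15 = 120.

120 minutes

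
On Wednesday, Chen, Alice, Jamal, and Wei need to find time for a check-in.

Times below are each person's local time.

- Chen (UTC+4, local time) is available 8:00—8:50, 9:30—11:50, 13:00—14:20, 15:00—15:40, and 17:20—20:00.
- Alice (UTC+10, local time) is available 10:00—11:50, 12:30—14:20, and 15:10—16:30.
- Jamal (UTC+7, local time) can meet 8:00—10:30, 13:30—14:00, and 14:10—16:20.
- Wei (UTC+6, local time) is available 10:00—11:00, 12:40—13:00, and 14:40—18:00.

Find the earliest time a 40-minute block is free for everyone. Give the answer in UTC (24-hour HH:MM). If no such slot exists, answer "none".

none

Chen → UTC: 04:00–04:50, 05:30–07:50, 09:00–10:20, 11:00–11:40, 13:20–16:00.
Alice → UTC: 00:00–01:50, 02:30–04:20, 05:10–06:30.
Jamal → UTC: 01:00–03:30, 06:30–07:00, 07:10–09:20.
Wei → UTC: 04:00–05:00, 06:40–07:00, 08:40–12:00.
Chen ∩ Alice: 04:00–04:20, 05:30–06:30.
Chen ∩ Alice ∩ Jamal: (none).
Chen ∩ Alice ∩ Jamal ∩ Wei: (none).
Windows ≥ 40 min: (none).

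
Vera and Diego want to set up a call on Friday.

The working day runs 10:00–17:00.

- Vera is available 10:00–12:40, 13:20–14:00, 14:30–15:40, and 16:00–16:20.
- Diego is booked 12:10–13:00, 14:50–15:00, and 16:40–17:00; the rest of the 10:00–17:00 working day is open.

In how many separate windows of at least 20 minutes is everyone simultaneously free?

5

Diego free within 10:00–17:00: 10:00–12:10, 13:00–14:50, 15:00–16:40.
Vera ∩ Diego: 10:00–12:10, 13:20–14:00, 14:30–14:50, 15:00–15:40, 16:00–16:20.
Windows ≥ 20 min: 10:00–12:10, 13:20–14:00, 14:30–14:50, 15:00–15:40, 16:00–16:20.
That's 5 windows.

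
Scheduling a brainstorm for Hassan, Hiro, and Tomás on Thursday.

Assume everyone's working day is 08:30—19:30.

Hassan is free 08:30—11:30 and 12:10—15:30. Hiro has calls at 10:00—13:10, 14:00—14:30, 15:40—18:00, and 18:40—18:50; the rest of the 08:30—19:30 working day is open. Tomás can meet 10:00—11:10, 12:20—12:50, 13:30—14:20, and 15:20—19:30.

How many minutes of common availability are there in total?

40 minutes

Hiro free within 08:30–19:30: 08:30–10:00, 13:10–14:00, 14:30–15:40, 18:00–18:40, 18:50–19:30.
Hassan ∩ Hiro: 08:30–10:00, 13:10–14:00, 14:30–15:30.
Hassan ∩ Hiro ∩ Tomás: 13:30–14:00, 15:20–15:30.
Total common minutes: 30 + 10 = 40.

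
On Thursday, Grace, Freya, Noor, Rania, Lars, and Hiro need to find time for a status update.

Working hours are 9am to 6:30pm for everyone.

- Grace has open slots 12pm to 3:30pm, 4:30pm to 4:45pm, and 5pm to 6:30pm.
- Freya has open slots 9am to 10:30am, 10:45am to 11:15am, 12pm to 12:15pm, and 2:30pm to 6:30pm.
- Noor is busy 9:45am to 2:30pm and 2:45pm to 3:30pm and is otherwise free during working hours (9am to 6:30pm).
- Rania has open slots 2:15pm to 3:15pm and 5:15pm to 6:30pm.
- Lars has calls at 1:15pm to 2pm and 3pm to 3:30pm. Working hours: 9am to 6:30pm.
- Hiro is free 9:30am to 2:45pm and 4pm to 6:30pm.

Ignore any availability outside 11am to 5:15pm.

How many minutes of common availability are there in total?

15 minutes

Noor free within 09:00–18:30: 09:00–09:45, 14:30–14:45, 15:30–18:30.
Lars free within 09:00–18:30: 09:00–13:15, 14:00–15:00, 15:30–18:30.
Grace ∩ Freya: 12:00–12:15, 14:30–15:30, 16:30–16:45, 17:00–18:30.
Grace ∩ Freya ∩ Noor: 14:30–14:45, 16:30–16:45, 17:00–18:30.
Grace ∩ Freya ∩ Noor ∩ Rania: 14:30–14:45, 17:15–18:30.
Grace ∩ Freya ∩ Noor ∩ Rania ∩ Lars: 14:30–14:45, 17:15–18:30.
Grace ∩ Freya ∩ Noor ∩ Rania ∩ Lars ∩ Hiro: 14:30–14:45, 17:15–18:30.
Restricted to 11:00–17:15: 14:30–14:45.
Total common minutes: 15.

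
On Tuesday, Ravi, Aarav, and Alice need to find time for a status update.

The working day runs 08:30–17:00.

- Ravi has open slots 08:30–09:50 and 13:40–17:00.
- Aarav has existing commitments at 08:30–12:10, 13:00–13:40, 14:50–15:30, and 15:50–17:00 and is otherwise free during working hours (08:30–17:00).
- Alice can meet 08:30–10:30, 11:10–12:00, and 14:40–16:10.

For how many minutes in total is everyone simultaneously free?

Aarav free within 08:30–17:00: 12:10–13:00, 13:40–14:50, 15:30–15:50.
Ravi ∩ Aarav: 13:40–14:50, 15:30–15:50.
Ravi ∩ Aarav ∩ Alice: 14:40–14:50, 15:30–15:50.
Total common minutes: 10 + 20 = 30.

30 minutes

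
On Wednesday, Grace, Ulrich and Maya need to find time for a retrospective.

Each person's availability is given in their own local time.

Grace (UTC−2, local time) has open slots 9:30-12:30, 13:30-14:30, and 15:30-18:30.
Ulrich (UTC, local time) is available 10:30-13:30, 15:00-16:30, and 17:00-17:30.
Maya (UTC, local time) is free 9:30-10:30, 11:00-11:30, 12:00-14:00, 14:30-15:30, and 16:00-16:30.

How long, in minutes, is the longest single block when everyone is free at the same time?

Grace → UTC: 11:30–14:30, 15:30–16:30, 17:30–20:30.
Ulrich → UTC: 10:30–13:30, 15:00–16:30, 17:00–17:30.
Maya → UTC: 09:30–10:30, 11:00–11:30, 12:00–14:00, 14:30–15:30, 16:00–16:30.
Grace ∩ Ulrich: 11:30–13:30, 15:30–16:30.
Grace ∩ Ulrich ∩ Maya: 12:00–13:30, 16:00–16:30.
Common window lengths: 90, 30 min; longest is 90.

90 minutes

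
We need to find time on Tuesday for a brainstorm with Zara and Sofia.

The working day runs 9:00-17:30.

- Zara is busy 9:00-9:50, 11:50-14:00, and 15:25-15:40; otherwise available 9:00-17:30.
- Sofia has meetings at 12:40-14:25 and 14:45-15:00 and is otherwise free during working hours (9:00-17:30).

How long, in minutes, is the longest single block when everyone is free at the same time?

120 minutes

Zara free within 09:00–17:30: 09:50–11:50, 14:00–15:25, 15:40–17:30.
Sofia free within 09:00–17:30: 09:00–12:40, 14:25–14:45, 15:00–17:30.
Zara ∩ Sofia: 09:50–11:50, 14:25–14:45, 15:00–15:25, 15:40–17:30.
Common window lengths: 120, 20, 25, 110 min; longest is 120.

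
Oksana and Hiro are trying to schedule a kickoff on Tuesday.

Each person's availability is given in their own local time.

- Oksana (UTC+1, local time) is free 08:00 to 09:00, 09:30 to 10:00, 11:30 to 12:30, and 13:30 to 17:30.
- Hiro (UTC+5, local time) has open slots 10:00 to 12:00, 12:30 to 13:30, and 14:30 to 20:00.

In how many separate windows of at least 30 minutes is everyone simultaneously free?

Oksana → UTC: 07:00–08:00, 08:30–09:00, 10:30–11:30, 12:30–16:30.
Hiro → UTC: 05:00–07:00, 07:30–08:30, 09:30–15:00.
Oksana ∩ Hiro: 07:30–08:00, 10:30–11:30, 12:30–15:00.
Windows ≥ 30 min: 07:30–08:00, 10:30–11:30, 12:30–15:00.
That's 3 windows.

3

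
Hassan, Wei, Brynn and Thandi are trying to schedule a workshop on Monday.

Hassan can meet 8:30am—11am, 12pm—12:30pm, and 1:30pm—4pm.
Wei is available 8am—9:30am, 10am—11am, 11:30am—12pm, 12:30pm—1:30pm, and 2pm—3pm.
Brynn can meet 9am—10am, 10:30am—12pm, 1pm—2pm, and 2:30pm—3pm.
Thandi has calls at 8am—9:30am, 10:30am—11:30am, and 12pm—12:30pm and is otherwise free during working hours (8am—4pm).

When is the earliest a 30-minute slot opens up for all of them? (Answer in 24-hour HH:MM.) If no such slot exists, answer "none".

14:30

Thandi free within 08:00–16:00: 09:30–10:30, 11:30–12:00, 12:30–16:00.
Hassan ∩ Wei: 08:30–09:30, 10:00–11:00, 14:00–15:00.
Hassan ∩ Wei ∩ Brynn: 09:00–09:30, 10:30–11:00, 14:30–15:00.
Hassan ∩ Wei ∩ Brynn ∩ Thandi: 14:30–15:00.
Windows ≥ 30 min: 14:30–15:00.
Earliest such window starts at 14:30.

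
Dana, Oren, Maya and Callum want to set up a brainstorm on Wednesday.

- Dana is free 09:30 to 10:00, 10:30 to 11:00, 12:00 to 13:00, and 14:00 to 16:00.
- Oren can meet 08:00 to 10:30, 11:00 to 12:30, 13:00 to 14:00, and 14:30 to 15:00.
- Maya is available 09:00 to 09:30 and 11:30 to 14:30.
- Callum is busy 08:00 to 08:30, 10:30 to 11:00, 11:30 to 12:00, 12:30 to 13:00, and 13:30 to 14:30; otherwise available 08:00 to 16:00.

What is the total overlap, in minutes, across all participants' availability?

30 minutes

Callum free within 08:00–16:00: 08:30–10:30, 11:00–11:30, 12:00–12:30, 13:00–13:30, 14:30–16:00.
Dana ∩ Oren: 09:30–10:00, 12:00–12:30, 14:30–15:00.
Dana ∩ Oren ∩ Maya: 12:00–12:30.
Dana ∩ Oren ∩ Maya ∩ Callum: 12:00–12:30.
Total common minutes: 30.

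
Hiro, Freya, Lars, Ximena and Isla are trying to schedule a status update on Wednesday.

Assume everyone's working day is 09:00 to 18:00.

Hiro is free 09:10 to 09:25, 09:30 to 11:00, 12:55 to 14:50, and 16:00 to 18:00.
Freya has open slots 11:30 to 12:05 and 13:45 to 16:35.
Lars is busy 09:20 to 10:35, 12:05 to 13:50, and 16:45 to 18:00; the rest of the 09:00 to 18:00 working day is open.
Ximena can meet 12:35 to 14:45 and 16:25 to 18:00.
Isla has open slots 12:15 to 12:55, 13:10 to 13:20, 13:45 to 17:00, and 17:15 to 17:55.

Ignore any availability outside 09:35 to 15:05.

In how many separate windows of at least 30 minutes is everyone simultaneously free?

Lars free within 09:00–18:00: 09:00–09:20, 10:35–12:05, 13:50–16:45.
Hiro ∩ Freya: 13:45–14:50, 16:00–16:35.
Hiro ∩ Freya ∩ Lars: 13:50–14:50, 16:00–16:35.
Hiro ∩ Freya ∩ Lars ∩ Ximena: 13:50–14:45, 16:25–16:35.
Hiro ∩ Freya ∩ Lars ∩ Ximena ∩ Isla: 13:50–14:45, 16:25–16:35.
Restricted to 09:35–15:05: 13:50–14:45.
Windows ≥ 30 min: 13:50–14:45.
That's 1 window.

1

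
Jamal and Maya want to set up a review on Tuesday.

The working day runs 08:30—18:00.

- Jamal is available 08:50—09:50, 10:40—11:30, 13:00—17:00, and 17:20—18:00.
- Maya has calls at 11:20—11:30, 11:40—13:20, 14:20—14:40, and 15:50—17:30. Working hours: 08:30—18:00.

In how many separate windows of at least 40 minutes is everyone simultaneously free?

Maya free within 08:30–18:00: 08:30–11:20, 11:30–11:40, 13:20–14:20, 14:40–15:50, 17:30–18:00.
Jamal ∩ Maya: 08:50–09:50, 10:40–11:20, 13:20–14:20, 14:40–15:50, 17:30–18:00.
Windows ≥ 40 min: 08:50–09:50, 10:40–11:20, 13:20–14:20, 14:40–15:50.
That's 4 windows.

4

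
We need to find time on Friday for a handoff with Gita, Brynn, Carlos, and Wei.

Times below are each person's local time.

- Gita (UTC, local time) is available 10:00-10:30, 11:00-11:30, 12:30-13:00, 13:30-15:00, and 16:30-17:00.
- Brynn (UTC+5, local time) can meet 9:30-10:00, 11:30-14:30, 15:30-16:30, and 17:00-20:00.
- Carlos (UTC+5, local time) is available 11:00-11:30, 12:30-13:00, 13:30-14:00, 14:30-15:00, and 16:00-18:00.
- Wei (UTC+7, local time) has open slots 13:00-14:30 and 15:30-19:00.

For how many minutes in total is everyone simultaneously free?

30 minutes

Gita → UTC: 10:00–10:30, 11:00–11:30, 12:30–13:00, 13:30–15:00, 16:30–17:00.
Brynn → UTC: 04:30–05:00, 06:30–09:30, 10:30–11:30, 12:00–15:00.
Carlos → UTC: 06:00–06:30, 07:30–08:00, 08:30–09:00, 09:30–10:00, 11:00–13:00.
Wei → UTC: 06:00–07:30, 08:30–12:00.
Gita ∩ Brynn: 11:00–11:30, 12:30–13:00, 13:30–15:00.
Gita ∩ Brynn ∩ Carlos: 11:00–11:30, 12:30–13:00.
Gita ∩ Brynn ∩ Carlos ∩ Wei: 11:00–11:30.
Total common minutes: 30.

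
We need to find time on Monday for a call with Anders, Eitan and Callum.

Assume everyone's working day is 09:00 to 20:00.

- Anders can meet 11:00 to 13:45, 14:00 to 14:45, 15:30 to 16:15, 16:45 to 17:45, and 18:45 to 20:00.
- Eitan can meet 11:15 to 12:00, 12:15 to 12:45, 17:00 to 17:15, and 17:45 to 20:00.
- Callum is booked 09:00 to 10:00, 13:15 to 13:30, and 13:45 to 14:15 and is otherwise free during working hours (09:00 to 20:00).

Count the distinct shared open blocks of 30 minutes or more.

Callum free within 09:00–20:00: 10:00–13:15, 13:30–13:45, 14:15–20:00.
Anders ∩ Eitan: 11:15–12:00, 12:15–12:45, 17:00–17:15, 18:45–20:00.
Anders ∩ Eitan ∩ Callum: 11:15–12:00, 12:15–12:45, 17:00–17:15, 18:45–20:00.
Windows ≥ 30 min: 11:15–12:00, 12:15–12:45, 18:45–20:00.
That's 3 windows.

3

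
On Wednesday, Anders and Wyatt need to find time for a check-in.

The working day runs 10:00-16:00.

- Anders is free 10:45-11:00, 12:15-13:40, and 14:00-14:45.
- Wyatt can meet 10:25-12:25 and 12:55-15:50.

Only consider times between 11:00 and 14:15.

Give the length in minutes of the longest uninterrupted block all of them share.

45 minutes

Anders ∩ Wyatt: 10:45–11:00, 12:15–12:25, 12:55–13:40, 14:00–14:45.
Restricted to 11:00–14:15: 12:15–12:25, 12:55–13:40, 14:00–14:15.
Common window lengths: 10, 45, 15 min; longest is 45.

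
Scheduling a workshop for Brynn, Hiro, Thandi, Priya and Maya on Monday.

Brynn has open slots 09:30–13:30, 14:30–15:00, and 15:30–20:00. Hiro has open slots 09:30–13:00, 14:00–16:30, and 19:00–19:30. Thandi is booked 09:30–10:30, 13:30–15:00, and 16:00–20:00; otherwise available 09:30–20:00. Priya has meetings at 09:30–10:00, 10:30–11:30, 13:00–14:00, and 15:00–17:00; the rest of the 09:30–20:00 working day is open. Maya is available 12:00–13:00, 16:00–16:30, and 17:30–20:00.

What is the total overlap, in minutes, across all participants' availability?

Thandi free within 09:30–20:00: 10:30–13:30, 15:00–16:00.
Priya free within 09:30–20:00: 10:00–10:30, 11:30–13:00, 14:00–15:00, 17:00–20:00.
Brynn ∩ Hiro: 09:30–13:00, 14:30–15:00, 15:30–16:30, 19:00–19:30.
Brynn ∩ Hiro ∩ Thandi: 10:30–13:00, 15:30–16:00.
Brynn ∩ Hiro ∩ Thandi ∩ Priya: 11:30–13:00.
Brynn ∩ Hiro ∩ Thandi ∩ Priya ∩ Maya: 12:00–13:00.
Total common minutes: 60.

60 minutes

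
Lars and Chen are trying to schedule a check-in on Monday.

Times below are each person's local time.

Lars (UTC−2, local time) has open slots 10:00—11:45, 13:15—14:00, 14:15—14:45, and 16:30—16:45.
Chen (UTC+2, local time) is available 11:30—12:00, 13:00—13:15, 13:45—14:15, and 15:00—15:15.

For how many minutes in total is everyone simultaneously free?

Lars → UTC: 12:00–13:45, 15:15–16:00, 16:15–16:45, 18:30–18:45.
Chen → UTC: 09:30–10:00, 11:00–11:15, 11:45–12:15, 13:00–13:15.
Lars ∩ Chen: 12:00–12:15, 13:00–13:15.
Total common minutes: 15 + 15 = 30.

30 minutes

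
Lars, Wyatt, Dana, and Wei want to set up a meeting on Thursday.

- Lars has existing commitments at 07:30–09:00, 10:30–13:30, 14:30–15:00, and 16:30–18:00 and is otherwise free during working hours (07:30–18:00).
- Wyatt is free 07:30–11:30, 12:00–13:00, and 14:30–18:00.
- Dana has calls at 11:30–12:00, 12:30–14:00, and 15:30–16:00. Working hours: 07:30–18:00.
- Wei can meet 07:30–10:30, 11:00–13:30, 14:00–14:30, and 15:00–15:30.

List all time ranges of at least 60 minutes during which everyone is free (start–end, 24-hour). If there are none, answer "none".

Lars free within 07:30–18:00: 09:00–10:30, 13:30–14:30, 15:00–16:30.
Dana free within 07:30–18:00: 07:30–11:30, 12:00–12:30, 14:00–15:30, 16:00–18:00.
Lars ∩ Wyatt: 09:00–10:30, 15:00–16:30.
Lars ∩ Wyatt ∩ Dana: 09:00–10:30, 15:00–15:30, 16:00–16:30.
Lars ∩ Wyatt ∩ Dana ∩ Wei: 09:00–10:30, 15:00–15:30.
Windows ≥ 60 min: 09:00–10:30.

09:00–10:30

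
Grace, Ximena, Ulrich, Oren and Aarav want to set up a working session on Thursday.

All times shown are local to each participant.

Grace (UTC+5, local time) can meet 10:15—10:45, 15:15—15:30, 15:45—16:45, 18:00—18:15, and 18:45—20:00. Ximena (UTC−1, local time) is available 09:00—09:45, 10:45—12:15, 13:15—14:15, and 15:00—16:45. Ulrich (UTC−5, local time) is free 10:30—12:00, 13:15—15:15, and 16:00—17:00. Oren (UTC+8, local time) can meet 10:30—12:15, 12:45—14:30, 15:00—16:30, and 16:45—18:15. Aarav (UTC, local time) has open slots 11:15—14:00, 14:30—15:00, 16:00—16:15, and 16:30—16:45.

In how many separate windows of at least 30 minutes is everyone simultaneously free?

0

Grace → UTC: 05:15–05:45, 10:15–10:30, 10:45–11:45, 13:00–13:15, 13:45–15:00.
Ximena → UTC: 10:00–10:45, 11:45–13:15, 14:15–15:15, 16:00–17:45.
Ulrich → UTC: 15:30–17:00, 18:15–20:15, 21:00–22:00.
Oren → UTC: 02:30–04:15, 04:45–06:30, 07:00–08:30, 08:45–10:15.
Aarav → UTC: 11:15–14:00, 14:30–15:00, 16:00–16:15, 16:30–16:45.
Grace ∩ Ximena: 10:15–10:30, 13:00–13:15, 14:15–15:00.
Grace ∩ Ximena ∩ Ulrich: (none).
Grace ∩ Ximena ∩ Ulrich ∩ Oren: (none).
Grace ∩ Ximena ∩ Ulrich ∩ Oren ∩ Aarav: (none).
Windows ≥ 30 min: (none).
That's 0 windows.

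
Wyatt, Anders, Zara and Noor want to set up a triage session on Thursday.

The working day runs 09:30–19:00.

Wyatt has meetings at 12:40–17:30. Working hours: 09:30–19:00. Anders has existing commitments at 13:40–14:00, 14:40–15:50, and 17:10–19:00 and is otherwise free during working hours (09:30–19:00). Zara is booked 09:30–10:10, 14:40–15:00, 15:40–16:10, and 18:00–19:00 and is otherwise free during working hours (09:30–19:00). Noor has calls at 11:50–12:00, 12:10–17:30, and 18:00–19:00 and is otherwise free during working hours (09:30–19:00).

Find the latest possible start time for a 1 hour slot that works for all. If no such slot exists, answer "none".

Wyatt free within 09:30–19:00: 09:30–12:40, 17:30–19:00.
Anders free within 09:30–19:00: 09:30–13:40, 14:00–14:40, 15:50–17:10.
Zara free within 09:30–19:00: 10:10–14:40, 15:00–15:40, 16:10–18:00.
Noor free within 09:30–19:00: 09:30–11:50, 12:00–12:10, 17:30–18:00.
Wyatt ∩ Anders: 09:30–12:40.
Wyatt ∩ Anders ∩ Zara: 10:10–12:40.
Wyatt ∩ Anders ∩ Zara ∩ Noor: 10:10–11:50, 12:00–12:10.
Windows ≥ 60 min: 10:10–11:50.
Latest start in the last window 10:10–11:50 is 11:50 − 60 min = 10:50.

10:50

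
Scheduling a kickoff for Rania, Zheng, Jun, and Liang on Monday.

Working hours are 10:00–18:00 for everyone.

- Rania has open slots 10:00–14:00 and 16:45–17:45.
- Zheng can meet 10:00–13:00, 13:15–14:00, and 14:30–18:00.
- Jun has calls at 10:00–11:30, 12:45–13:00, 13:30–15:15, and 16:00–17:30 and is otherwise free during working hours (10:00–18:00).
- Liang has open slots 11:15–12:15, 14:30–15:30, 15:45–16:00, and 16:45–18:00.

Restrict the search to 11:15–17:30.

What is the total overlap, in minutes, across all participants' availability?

45 minutes

Jun free within 10:00–18:00: 11:30–12:45, 13:00–13:30, 15:15–16:00, 17:30–18:00.
Rania ∩ Zheng: 10:00–13:00, 13:15–14:00, 16:45–17:45.
Rania ∩ Zheng ∩ Jun: 11:30–12:45, 13:15–13:30, 17:30–17:45.
Rania ∩ Zheng ∩ Jun ∩ Liang: 11:30–12:15, 17:30–17:45.
Restricted to 11:15–17:30: 11:30–12:15.
Total common minutes: 45.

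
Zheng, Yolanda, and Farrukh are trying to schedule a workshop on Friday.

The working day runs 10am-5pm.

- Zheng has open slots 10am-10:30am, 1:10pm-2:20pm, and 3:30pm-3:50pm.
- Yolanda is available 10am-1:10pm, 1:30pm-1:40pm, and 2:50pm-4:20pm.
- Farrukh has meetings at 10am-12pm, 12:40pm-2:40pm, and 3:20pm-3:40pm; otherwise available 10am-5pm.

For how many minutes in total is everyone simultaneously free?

10 minutes

Farrukh free within 10:00–17:00: 12:00–12:40, 14:40–15:20, 15:40–17:00.
Zheng ∩ Yolanda: 10:00–10:30, 13:30–13:40, 15:30–15:50.
Zheng ∩ Yolanda ∩ Farrukh: 15:40–15:50.
Total common minutes: 10.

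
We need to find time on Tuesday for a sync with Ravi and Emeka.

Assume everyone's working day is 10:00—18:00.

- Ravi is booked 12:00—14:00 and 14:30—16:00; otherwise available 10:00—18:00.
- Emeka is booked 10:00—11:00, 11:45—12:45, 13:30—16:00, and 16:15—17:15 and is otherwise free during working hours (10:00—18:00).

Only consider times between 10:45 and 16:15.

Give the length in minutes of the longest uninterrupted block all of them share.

45 minutes

Ravi free within 10:00–18:00: 10:00–12:00, 14:00–14:30, 16:00–18:00.
Emeka free within 10:00–18:00: 11:00–11:45, 12:45–13:30, 16:00–16:15, 17:15–18:00.
Ravi ∩ Emeka: 11:00–11:45, 16:00–16:15, 17:15–18:00.
Restricted to 10:45–16:15: 11:00–11:45, 16:00–16:15.
Common window lengths: 45, 15 min; longest is 45.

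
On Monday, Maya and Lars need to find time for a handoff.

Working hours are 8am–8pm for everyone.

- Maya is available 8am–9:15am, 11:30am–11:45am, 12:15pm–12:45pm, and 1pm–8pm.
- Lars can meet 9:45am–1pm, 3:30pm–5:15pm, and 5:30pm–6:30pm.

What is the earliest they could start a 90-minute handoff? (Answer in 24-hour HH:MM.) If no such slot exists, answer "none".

Maya ∩ Lars: 11:30–11:45, 12:15–12:45, 15:30–17:15, 17:30–18:30.
Windows ≥ 90 min: 15:30–17:15.
Earliest such window starts at 15:30.

15:30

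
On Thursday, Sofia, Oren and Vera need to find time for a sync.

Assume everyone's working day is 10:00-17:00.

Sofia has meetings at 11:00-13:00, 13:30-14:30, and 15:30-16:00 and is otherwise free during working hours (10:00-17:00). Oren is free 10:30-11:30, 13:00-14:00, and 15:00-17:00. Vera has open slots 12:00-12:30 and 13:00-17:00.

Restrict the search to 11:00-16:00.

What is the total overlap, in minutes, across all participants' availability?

Sofia free within 10:00–17:00: 10:00–11:00, 13:00–13:30, 14:30–15:30, 16:00–17:00.
Sofia ∩ Oren: 10:30–11:00, 13:00–13:30, 15:00–15:30, 16:00–17:00.
Sofia ∩ Oren ∩ Vera: 13:00–13:30, 15:00–15:30, 16:00–17:00.
Restricted to 11:00–16:00: 13:00–13:30, 15:00–15:30.
Total common minutes: 30 + 30 = 60.

60 minutes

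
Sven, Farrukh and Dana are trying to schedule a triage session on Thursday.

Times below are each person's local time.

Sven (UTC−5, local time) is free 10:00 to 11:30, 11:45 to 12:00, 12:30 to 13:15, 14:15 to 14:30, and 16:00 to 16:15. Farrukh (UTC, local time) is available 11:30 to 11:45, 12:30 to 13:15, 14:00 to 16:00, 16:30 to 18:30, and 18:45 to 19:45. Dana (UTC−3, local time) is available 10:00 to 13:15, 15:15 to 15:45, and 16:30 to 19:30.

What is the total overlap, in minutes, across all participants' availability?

60 minutes

Sven → UTC: 15:00–16:30, 16:45–17:00, 17:30–18:15, 19:15–19:30, 21:00–21:15.
Farrukh → UTC: 11:30–11:45, 12:30–13:15, 14:00–16:00, 16:30–18:30, 18:45–19:45.
Dana → UTC: 13:00–16:15, 18:15–18:45, 19:30–22:30.
Sven ∩ Farrukh: 15:00–16:00, 16:45–17:00, 17:30–18:15, 19:15–19:30.
Sven ∩ Farrukh ∩ Dana: 15:00–16:00.
Total common minutes: 60.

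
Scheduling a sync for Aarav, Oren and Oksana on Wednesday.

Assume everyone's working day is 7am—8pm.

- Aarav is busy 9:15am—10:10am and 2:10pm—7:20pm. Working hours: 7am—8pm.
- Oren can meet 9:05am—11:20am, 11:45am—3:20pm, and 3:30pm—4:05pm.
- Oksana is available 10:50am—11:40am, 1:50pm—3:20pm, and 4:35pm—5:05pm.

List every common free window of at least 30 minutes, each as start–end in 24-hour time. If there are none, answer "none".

Aarav free within 07:00–20:00: 07:00–09:15, 10:10–14:10, 19:20–20:00.
Aarav ∩ Oren: 09:05–09:15, 10:10–11:20, 11:45–14:10.
Aarav ∩ Oren ∩ Oksana: 10:50–11:20, 13:50–14:10.
Windows ≥ 30 min: 10:50–11:20.

10:50–11:20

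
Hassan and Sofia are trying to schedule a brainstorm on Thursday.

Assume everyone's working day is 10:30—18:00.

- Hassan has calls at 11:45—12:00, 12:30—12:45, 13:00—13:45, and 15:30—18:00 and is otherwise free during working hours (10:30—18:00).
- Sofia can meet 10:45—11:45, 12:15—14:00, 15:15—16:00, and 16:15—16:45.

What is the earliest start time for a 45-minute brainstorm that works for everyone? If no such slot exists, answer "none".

Hassan free within 10:30–18:00: 10:30–11:45, 12:00–12:30, 12:45–13:00, 13:45–15:30.
Hassan ∩ Sofia: 10:45–11:45, 12:15–12:30, 12:45–13:00, 13:45–14:00, 15:15–15:30.
Windows ≥ 45 min: 10:45–11:45.
Earliest such window starts at 10:45.

10:45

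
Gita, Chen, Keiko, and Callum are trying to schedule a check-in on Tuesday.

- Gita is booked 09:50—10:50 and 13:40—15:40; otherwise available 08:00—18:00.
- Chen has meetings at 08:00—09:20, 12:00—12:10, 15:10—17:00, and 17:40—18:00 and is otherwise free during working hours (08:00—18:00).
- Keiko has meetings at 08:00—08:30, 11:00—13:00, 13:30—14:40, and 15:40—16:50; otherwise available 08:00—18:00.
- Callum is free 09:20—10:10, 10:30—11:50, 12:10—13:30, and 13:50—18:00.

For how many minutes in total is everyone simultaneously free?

Gita free within 08:00–18:00: 08:00–09:50, 10:50–13:40, 15:40–18:00.
Chen free within 08:00–18:00: 09:20–12:00, 12:10–15:10, 17:00–17:40.
Keiko free within 08:00–18:00: 08:30–11:00, 13:00–13:30, 14:40–15:40, 16:50–18:00.
Gita ∩ Chen: 09:20–09:50, 10:50–12:00, 12:10–13:40, 17:00–17:40.
Gita ∩ Chen ∩ Keiko: 09:20–09:50, 10:50–11:00, 13:00–13:30, 17:00–17:40.
Gita ∩ Chen ∩ Keiko ∩ Callum: 09:20–09:50, 10:50–11:00, 13:00–13:30, 17:00–17:40.
Total common minutes: 30 + 10 + 30 + 40 = 110.

110 minutes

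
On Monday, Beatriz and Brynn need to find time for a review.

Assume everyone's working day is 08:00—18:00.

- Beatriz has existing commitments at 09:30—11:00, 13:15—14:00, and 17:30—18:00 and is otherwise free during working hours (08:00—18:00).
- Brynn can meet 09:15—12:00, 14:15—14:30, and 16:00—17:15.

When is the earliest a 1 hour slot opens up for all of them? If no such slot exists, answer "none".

Beatriz free within 08:00–18:00: 08:00–09:30, 11:00–13:15, 14:00–17:30.
Beatriz ∩ Brynn: 09:15–09:30, 11:00–12:00, 14:15–14:30, 16:00–17:15.
Windows ≥ 60 min: 11:00–12:00, 16:00–17:15.
Earliest such window starts at 11:00.

11:00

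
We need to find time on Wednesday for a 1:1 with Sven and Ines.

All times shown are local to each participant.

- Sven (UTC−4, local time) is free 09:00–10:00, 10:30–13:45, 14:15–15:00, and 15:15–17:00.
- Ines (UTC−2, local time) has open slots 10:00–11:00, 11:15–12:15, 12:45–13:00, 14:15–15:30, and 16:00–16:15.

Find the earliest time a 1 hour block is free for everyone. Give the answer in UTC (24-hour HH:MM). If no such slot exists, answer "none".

Sven → UTC: 13:00–14:00, 14:30–17:45, 18:15–19:00, 19:15–21:00.
Ines → UTC: 12:00–13:00, 13:15–14:15, 14:45–15:00, 16:15–17:30, 18:00–18:15.
Sven ∩ Ines: 13:15–14:00, 14:45–15:00, 16:15–17:30.
Windows ≥ 60 min: 16:15–17:30.
Earliest such window starts at 16:15.

16:15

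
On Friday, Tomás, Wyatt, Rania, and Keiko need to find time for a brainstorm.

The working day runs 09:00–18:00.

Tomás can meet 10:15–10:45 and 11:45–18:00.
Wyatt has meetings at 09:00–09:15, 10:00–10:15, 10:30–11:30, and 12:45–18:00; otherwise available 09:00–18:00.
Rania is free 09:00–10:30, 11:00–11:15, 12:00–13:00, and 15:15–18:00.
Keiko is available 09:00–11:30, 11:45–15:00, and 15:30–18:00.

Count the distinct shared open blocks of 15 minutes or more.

Wyatt free within 09:00–18:00: 09:15–10:00, 10:15–10:30, 11:30–12:45.
Tomás ∩ Wyatt: 10:15–10:30, 11:45–12:45.
Tomás ∩ Wyatt ∩ Rania: 10:15–10:30, 12:00–12:45.
Tomás ∩ Wyatt ∩ Rania ∩ Keiko: 10:15–10:30, 12:00–12:45.
Windows ≥ 15 min: 10:15–10:30, 12:00–12:45.
That's 2 windows.

2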